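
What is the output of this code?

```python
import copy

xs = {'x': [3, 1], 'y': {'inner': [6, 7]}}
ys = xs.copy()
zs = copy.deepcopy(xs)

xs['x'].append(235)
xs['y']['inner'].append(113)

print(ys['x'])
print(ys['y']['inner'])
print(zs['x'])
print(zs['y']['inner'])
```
[3, 1, 235]
[6, 7, 113]
[3, 1]
[6, 7]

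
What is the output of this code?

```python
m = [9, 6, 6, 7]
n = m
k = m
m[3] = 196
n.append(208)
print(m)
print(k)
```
[9, 6, 6, 196, 208]
[9, 6, 6, 196, 208]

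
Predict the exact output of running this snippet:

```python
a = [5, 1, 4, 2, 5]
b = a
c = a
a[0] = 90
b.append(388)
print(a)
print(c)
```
[90, 1, 4, 2, 5, 388]
[90, 1, 4, 2, 5, 388]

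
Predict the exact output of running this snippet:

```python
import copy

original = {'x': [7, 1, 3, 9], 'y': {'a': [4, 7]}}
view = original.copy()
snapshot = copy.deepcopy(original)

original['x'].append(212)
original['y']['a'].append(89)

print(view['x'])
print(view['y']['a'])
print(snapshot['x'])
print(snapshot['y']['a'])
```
[7, 1, 3, 9, 212]
[4, 7, 89]
[7, 1, 3, 9]
[4, 7]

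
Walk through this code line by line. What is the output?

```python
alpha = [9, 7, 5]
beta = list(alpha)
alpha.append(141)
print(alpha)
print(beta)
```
[9, 7, 5, 141]
[9, 7, 5]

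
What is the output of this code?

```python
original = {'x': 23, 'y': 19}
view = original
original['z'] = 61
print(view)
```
{'x': 23, 'y': 19, 'z': 61}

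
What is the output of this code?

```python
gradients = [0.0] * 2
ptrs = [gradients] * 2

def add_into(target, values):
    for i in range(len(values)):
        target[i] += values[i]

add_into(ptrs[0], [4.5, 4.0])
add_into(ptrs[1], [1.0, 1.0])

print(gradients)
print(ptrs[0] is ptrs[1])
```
[5.5, 5.0]
True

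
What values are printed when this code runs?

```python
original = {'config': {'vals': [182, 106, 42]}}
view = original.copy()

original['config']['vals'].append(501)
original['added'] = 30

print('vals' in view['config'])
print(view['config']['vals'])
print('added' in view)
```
True
[182, 106, 42, 501]
False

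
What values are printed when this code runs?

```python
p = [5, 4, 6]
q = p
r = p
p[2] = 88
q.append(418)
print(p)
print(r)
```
[5, 4, 88, 418]
[5, 4, 88, 418]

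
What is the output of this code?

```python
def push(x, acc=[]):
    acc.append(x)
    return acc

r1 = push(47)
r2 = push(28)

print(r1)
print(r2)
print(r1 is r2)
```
[47, 28]
[47, 28]
True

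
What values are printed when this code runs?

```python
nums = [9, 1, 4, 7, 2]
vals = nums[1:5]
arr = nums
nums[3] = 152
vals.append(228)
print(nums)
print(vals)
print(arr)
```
[9, 1, 4, 152, 2]
[1, 4, 7, 2, 228]
[9, 1, 4, 152, 2]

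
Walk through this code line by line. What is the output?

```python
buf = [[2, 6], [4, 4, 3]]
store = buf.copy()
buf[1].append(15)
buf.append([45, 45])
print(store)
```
[[2, 6], [4, 4, 3, 15]]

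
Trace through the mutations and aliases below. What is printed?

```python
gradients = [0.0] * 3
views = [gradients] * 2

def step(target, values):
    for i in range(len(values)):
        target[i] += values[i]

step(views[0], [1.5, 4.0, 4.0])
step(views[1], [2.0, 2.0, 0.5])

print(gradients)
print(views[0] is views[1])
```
[3.5, 6.0, 4.5]
True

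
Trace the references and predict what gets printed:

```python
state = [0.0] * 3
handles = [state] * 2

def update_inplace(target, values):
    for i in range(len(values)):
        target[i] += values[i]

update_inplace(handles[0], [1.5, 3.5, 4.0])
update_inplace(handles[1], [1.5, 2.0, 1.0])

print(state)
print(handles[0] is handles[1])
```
[3.0, 5.5, 5.0]
True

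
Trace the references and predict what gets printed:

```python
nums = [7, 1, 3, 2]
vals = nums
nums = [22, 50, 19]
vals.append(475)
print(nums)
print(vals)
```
[22, 50, 19]
[7, 1, 3, 2, 475]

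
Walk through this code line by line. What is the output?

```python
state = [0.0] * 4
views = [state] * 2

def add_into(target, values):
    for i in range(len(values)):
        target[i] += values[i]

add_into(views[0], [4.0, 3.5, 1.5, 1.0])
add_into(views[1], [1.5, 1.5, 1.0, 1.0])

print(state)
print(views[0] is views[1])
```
[5.5, 5.0, 2.5, 2.0]
True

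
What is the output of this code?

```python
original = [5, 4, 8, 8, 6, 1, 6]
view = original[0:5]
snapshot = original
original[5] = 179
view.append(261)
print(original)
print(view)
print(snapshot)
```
[5, 4, 8, 8, 6, 179, 6]
[5, 4, 8, 8, 6, 261]
[5, 4, 8, 8, 6, 179, 6]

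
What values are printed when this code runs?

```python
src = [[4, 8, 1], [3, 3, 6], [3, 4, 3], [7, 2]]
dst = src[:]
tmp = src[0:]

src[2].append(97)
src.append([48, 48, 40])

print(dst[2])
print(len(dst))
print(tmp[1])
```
[3, 4, 3, 97]
4
[3, 3, 6]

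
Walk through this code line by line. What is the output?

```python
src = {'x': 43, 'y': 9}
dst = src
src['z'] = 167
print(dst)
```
{'x': 43, 'y': 9, 'z': 167}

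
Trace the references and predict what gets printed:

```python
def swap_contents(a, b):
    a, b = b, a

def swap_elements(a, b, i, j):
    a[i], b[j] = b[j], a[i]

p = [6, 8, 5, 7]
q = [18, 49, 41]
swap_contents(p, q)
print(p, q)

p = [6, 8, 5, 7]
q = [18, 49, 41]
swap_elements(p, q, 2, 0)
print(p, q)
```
[6, 8, 5, 7] [18, 49, 41]
[6, 8, 18, 7] [5, 49, 41]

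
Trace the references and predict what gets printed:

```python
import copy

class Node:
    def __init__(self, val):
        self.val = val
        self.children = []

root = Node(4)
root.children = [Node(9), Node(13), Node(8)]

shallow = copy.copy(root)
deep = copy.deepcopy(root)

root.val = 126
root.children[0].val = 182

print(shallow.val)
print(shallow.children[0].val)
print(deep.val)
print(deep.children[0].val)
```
4
182
4
9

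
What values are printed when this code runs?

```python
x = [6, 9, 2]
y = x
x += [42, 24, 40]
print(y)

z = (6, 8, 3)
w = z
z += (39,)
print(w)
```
[6, 9, 2, 42, 24, 40]
(6, 8, 3)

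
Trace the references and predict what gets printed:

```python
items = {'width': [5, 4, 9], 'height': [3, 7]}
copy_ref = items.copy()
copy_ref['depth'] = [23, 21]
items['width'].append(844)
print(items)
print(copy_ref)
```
{'width': [5, 4, 9, 844], 'height': [3, 7]}
{'width': [5, 4, 9, 844], 'height': [3, 7], 'depth': [23, 21]}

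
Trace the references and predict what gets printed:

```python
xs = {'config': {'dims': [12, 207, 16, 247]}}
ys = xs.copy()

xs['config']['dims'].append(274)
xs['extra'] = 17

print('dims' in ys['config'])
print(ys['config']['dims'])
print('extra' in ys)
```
True
[12, 207, 16, 247, 274]
False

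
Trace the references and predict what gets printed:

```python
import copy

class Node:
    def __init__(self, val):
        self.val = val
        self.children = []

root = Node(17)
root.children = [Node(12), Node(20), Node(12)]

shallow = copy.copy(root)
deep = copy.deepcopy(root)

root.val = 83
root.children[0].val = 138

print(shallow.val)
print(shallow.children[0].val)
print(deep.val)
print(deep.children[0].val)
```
17
138
17
12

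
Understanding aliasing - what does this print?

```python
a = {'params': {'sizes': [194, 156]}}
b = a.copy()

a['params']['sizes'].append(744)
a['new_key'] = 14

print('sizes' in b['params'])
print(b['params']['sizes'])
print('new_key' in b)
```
True
[194, 156, 744]
False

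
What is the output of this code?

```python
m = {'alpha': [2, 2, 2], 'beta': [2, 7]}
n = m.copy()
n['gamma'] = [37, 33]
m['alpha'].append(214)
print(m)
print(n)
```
{'alpha': [2, 2, 2, 214], 'beta': [2, 7]}
{'alpha': [2, 2, 2, 214], 'beta': [2, 7], 'gamma': [37, 33]}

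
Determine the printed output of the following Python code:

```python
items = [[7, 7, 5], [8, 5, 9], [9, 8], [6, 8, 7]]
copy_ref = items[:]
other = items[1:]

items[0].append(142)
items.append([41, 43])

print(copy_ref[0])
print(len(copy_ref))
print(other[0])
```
[7, 7, 5, 142]
4
[8, 5, 9]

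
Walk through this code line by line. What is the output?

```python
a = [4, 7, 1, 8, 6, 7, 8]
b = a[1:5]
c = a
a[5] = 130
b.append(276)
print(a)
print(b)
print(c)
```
[4, 7, 1, 8, 6, 130, 8]
[7, 1, 8, 6, 276]
[4, 7, 1, 8, 6, 130, 8]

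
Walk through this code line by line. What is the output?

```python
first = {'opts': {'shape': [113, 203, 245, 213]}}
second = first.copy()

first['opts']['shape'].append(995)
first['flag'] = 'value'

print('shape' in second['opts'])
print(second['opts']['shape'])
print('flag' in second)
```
True
[113, 203, 245, 213, 995]
False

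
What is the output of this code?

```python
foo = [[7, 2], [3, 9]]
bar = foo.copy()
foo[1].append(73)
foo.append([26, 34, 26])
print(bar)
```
[[7, 2], [3, 9, 73]]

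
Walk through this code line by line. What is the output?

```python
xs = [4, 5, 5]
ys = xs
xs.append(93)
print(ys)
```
[4, 5, 5, 93]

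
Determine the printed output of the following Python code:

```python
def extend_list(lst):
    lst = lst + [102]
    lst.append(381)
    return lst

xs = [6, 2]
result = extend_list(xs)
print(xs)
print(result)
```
[6, 2]
[6, 2, 102, 381]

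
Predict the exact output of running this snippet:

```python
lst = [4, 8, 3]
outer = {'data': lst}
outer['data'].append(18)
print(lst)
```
[4, 8, 3, 18]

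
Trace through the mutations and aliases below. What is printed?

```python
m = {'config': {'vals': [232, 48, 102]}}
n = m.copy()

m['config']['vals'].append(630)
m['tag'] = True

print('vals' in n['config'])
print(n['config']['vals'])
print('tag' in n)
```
True
[232, 48, 102, 630]
False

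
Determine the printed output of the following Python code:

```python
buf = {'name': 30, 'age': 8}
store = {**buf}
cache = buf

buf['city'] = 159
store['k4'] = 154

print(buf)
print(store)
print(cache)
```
{'name': 30, 'age': 8, 'city': 159}
{'name': 30, 'age': 8, 'k4': 154}
{'name': 30, 'age': 8, 'city': 159}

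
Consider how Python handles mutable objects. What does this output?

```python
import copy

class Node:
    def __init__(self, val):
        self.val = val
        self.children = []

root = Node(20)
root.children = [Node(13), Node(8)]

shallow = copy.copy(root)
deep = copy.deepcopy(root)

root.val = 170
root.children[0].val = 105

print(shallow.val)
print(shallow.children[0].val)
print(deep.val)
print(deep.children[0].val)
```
20
105
20
13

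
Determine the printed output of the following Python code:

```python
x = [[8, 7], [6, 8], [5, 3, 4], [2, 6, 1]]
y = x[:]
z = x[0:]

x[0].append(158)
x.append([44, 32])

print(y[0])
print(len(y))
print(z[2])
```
[8, 7, 158]
4
[5, 3, 4]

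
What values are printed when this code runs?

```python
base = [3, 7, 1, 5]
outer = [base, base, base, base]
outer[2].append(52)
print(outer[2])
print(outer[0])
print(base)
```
[3, 7, 1, 5, 52]
[3, 7, 1, 5, 52]
[3, 7, 1, 5, 52]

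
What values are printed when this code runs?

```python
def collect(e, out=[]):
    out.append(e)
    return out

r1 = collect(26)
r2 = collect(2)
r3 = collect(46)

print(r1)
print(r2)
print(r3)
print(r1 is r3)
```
[26, 2, 46]
[26, 2, 46]
[26, 2, 46]
True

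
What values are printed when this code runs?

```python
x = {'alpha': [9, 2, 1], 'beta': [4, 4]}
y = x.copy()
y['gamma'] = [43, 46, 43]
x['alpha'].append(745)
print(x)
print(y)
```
{'alpha': [9, 2, 1, 745], 'beta': [4, 4]}
{'alpha': [9, 2, 1, 745], 'beta': [4, 4], 'gamma': [43, 46, 43]}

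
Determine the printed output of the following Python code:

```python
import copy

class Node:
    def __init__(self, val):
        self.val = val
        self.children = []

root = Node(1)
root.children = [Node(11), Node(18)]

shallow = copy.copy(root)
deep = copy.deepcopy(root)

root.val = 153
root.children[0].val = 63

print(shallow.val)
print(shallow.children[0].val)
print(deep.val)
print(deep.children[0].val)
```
1
63
1
11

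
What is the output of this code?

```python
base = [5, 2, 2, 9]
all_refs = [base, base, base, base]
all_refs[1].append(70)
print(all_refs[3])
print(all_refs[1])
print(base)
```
[5, 2, 2, 9, 70]
[5, 2, 2, 9, 70]
[5, 2, 2, 9, 70]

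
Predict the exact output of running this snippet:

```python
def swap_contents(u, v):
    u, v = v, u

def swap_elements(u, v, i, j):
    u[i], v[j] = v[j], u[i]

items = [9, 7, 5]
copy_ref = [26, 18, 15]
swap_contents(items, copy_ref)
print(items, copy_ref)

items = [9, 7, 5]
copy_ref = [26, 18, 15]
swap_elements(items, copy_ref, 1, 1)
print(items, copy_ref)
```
[9, 7, 5] [26, 18, 15]
[9, 18, 5] [26, 7, 15]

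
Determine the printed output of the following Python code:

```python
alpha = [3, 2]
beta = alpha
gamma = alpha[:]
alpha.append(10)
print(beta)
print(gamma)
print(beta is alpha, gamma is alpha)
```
[3, 2, 10]
[3, 2]
True False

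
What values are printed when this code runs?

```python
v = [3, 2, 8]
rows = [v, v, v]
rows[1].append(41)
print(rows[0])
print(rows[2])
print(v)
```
[3, 2, 8, 41]
[3, 2, 8, 41]
[3, 2, 8, 41]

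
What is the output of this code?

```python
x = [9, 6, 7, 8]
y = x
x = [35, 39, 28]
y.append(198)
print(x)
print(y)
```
[35, 39, 28]
[9, 6, 7, 8, 198]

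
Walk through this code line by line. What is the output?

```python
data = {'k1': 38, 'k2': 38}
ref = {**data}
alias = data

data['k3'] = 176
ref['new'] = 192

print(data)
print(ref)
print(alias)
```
{'k1': 38, 'k2': 38, 'k3': 176}
{'k1': 38, 'k2': 38, 'new': 192}
{'k1': 38, 'k2': 38, 'k3': 176}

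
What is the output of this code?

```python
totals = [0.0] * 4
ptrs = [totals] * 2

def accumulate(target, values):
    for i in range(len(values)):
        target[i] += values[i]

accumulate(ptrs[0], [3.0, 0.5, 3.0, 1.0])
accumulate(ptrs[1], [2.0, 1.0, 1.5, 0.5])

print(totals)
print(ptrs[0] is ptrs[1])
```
[5.0, 1.5, 4.5, 1.5]
True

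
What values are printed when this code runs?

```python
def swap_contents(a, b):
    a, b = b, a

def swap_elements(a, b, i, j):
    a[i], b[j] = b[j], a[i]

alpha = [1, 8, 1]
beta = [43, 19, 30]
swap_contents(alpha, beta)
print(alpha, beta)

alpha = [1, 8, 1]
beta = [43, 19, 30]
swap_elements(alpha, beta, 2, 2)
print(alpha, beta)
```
[1, 8, 1] [43, 19, 30]
[1, 8, 30] [43, 19, 1]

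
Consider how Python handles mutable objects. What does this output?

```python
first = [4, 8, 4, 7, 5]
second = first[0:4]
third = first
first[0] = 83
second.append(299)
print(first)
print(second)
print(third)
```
[83, 8, 4, 7, 5]
[4, 8, 4, 7, 299]
[83, 8, 4, 7, 5]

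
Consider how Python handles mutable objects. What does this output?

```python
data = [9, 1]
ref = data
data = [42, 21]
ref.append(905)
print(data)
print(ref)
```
[42, 21]
[9, 1, 905]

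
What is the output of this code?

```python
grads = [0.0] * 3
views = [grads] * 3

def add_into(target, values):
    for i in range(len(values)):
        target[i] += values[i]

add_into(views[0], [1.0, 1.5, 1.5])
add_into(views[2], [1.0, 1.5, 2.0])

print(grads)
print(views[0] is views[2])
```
[2.0, 3.0, 3.5]
True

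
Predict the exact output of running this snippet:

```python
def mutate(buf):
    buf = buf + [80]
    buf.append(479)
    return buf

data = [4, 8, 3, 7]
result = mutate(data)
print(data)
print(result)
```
[4, 8, 3, 7]
[4, 8, 3, 7, 80, 479]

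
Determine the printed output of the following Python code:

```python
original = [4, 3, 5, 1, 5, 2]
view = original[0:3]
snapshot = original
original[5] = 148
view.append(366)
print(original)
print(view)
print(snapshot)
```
[4, 3, 5, 1, 5, 148]
[4, 3, 5, 366]
[4, 3, 5, 1, 5, 148]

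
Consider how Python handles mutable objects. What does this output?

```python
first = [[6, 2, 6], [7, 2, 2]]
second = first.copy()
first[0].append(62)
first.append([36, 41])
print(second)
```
[[6, 2, 6, 62], [7, 2, 2]]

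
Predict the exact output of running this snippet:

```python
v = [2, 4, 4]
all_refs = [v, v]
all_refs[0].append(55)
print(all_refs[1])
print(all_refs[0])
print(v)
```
[2, 4, 4, 55]
[2, 4, 4, 55]
[2, 4, 4, 55]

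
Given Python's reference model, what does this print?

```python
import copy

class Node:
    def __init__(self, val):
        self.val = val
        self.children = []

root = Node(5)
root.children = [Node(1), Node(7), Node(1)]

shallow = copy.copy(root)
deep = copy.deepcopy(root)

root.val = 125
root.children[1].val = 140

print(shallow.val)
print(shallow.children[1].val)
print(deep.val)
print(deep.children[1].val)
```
5
140
5
7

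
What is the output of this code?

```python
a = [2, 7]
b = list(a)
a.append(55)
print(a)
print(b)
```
[2, 7, 55]
[2, 7]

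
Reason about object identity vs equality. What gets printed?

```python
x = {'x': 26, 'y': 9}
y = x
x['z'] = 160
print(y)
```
{'x': 26, 'y': 9, 'z': 160}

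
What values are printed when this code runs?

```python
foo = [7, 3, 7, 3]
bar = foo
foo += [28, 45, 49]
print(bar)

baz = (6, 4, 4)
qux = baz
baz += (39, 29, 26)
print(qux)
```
[7, 3, 7, 3, 28, 45, 49]
(6, 4, 4)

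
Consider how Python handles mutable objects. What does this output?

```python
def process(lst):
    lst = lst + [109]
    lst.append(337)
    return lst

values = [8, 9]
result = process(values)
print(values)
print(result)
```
[8, 9]
[8, 9, 109, 337]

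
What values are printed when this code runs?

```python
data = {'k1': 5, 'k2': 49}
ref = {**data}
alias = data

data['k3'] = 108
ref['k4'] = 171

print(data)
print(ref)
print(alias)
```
{'k1': 5, 'k2': 49, 'k3': 108}
{'k1': 5, 'k2': 49, 'k4': 171}
{'k1': 5, 'k2': 49, 'k3': 108}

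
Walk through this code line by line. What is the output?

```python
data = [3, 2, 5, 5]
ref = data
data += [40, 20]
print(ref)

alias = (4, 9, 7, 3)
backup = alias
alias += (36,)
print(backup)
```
[3, 2, 5, 5, 40, 20]
(4, 9, 7, 3)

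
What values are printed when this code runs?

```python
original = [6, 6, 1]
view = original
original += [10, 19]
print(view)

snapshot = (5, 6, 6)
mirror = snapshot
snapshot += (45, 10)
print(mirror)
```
[6, 6, 1, 10, 19]
(5, 6, 6)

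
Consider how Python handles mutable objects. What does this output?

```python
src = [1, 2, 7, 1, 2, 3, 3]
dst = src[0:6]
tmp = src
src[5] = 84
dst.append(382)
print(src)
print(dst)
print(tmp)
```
[1, 2, 7, 1, 2, 84, 3]
[1, 2, 7, 1, 2, 3, 382]
[1, 2, 7, 1, 2, 84, 3]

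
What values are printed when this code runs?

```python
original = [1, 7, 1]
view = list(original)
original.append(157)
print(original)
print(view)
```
[1, 7, 1, 157]
[1, 7, 1]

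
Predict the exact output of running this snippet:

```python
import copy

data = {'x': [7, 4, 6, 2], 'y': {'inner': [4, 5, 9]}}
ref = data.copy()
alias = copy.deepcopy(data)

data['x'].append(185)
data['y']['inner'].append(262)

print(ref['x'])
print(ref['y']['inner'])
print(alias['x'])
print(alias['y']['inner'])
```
[7, 4, 6, 2, 185]
[4, 5, 9, 262]
[7, 4, 6, 2]
[4, 5, 9]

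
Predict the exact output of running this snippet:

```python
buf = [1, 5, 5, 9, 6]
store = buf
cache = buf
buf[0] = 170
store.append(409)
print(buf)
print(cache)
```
[170, 5, 5, 9, 6, 409]
[170, 5, 5, 9, 6, 409]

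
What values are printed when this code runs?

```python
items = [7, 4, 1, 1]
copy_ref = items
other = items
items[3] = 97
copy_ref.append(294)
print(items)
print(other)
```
[7, 4, 1, 97, 294]
[7, 4, 1, 97, 294]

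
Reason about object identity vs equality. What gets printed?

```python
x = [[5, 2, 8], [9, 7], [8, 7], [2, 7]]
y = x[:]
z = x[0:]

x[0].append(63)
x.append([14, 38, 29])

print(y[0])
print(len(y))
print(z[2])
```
[5, 2, 8, 63]
4
[8, 7]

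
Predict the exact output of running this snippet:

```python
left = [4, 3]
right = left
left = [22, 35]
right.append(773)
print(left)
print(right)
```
[22, 35]
[4, 3, 773]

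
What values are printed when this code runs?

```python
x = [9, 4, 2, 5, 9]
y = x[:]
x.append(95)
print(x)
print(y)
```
[9, 4, 2, 5, 9, 95]
[9, 4, 2, 5, 9]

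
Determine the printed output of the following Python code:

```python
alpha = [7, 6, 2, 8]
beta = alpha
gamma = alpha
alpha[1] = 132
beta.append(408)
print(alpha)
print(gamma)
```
[7, 132, 2, 8, 408]
[7, 132, 2, 8, 408]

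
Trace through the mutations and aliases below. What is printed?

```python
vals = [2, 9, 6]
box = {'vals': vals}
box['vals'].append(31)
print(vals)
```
[2, 9, 6, 31]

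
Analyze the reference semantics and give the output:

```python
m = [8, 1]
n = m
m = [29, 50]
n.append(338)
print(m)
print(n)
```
[29, 50]
[8, 1, 338]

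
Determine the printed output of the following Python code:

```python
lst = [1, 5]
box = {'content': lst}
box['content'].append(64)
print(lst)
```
[1, 5, 64]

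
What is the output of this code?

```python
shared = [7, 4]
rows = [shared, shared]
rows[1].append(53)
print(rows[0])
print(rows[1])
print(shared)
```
[7, 4, 53]
[7, 4, 53]
[7, 4, 53]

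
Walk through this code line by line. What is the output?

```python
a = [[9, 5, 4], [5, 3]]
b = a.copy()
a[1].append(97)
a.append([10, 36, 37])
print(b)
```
[[9, 5, 4], [5, 3, 97]]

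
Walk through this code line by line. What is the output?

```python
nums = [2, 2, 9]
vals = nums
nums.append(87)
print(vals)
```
[2, 2, 9, 87]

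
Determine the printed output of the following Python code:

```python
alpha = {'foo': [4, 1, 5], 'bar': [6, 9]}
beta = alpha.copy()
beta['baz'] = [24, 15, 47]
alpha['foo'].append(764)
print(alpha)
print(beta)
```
{'foo': [4, 1, 5, 764], 'bar': [6, 9]}
{'foo': [4, 1, 5, 764], 'bar': [6, 9], 'baz': [24, 15, 47]}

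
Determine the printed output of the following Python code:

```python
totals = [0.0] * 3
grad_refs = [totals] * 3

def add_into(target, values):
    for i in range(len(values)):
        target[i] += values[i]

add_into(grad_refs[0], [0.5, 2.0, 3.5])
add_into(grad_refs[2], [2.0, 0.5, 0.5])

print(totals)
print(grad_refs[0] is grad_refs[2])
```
[2.5, 2.5, 4.0]
True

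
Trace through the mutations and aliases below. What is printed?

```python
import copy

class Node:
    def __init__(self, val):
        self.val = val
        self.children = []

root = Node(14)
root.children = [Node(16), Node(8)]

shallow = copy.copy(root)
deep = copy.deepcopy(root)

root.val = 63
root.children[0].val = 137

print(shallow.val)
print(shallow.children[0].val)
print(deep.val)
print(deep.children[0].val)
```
14
137
14
16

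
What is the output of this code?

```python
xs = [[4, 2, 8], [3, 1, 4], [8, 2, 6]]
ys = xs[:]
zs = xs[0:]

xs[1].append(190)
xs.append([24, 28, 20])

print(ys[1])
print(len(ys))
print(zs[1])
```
[3, 1, 4, 190]
3
[3, 1, 4, 190]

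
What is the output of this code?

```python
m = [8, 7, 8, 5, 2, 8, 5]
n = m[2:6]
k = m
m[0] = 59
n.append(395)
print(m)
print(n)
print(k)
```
[59, 7, 8, 5, 2, 8, 5]
[8, 5, 2, 8, 395]
[59, 7, 8, 5, 2, 8, 5]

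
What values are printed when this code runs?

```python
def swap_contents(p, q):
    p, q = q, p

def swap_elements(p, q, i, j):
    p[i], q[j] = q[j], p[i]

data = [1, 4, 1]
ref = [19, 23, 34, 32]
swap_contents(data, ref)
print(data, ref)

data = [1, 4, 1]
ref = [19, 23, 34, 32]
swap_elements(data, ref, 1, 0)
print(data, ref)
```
[1, 4, 1] [19, 23, 34, 32]
[1, 19, 1] [4, 23, 34, 32]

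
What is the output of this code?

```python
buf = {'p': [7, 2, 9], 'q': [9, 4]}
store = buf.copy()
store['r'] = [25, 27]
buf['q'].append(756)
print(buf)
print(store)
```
{'p': [7, 2, 9], 'q': [9, 4, 756]}
{'p': [7, 2, 9], 'q': [9, 4, 756], 'r': [25, 27]}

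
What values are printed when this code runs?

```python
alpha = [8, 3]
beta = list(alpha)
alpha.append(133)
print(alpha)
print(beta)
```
[8, 3, 133]
[8, 3]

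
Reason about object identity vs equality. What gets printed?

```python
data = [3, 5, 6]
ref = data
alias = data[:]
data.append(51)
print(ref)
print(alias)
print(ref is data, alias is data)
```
[3, 5, 6, 51]
[3, 5, 6]
True False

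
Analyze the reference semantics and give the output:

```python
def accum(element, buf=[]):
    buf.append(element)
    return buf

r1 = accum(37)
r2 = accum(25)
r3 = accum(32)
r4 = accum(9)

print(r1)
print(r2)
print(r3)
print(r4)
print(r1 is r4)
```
[37, 25, 32, 9]
[37, 25, 32, 9]
[37, 25, 32, 9]
[37, 25, 32, 9]
True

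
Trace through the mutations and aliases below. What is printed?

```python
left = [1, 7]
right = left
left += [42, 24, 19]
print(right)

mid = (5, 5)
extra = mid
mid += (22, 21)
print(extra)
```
[1, 7, 42, 24, 19]
(5, 5)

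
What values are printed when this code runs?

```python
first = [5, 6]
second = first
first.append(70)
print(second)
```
[5, 6, 70]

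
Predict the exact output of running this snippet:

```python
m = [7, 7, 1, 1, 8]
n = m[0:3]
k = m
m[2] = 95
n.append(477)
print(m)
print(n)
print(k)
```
[7, 7, 95, 1, 8]
[7, 7, 1, 477]
[7, 7, 95, 1, 8]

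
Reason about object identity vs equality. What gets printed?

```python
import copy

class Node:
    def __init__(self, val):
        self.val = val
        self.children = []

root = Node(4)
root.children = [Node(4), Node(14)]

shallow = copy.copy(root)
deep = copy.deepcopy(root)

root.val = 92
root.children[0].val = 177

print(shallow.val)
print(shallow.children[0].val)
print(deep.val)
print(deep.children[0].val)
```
4
177
4
4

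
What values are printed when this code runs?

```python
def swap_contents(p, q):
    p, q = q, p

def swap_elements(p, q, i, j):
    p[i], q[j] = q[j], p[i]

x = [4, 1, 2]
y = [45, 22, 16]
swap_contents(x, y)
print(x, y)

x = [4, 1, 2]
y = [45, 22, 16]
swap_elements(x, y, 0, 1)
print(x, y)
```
[4, 1, 2] [45, 22, 16]
[22, 1, 2] [45, 4, 16]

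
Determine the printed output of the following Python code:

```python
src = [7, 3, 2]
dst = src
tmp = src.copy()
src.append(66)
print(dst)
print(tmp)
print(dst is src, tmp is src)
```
[7, 3, 2, 66]
[7, 3, 2]
True False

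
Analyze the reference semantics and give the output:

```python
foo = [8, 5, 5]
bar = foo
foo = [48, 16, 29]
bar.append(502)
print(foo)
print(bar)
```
[48, 16, 29]
[8, 5, 5, 502]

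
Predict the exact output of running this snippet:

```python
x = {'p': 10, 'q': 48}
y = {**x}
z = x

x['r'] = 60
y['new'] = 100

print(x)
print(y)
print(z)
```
{'p': 10, 'q': 48, 'r': 60}
{'p': 10, 'q': 48, 'new': 100}
{'p': 10, 'q': 48, 'r': 60}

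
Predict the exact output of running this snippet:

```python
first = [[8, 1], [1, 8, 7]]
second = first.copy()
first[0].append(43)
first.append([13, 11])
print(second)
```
[[8, 1, 43], [1, 8, 7]]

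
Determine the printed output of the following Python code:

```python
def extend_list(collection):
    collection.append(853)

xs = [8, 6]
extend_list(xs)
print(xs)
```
[8, 6, 853]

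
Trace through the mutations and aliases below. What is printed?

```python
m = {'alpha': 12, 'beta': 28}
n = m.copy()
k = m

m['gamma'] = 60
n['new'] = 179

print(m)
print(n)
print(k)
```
{'alpha': 12, 'beta': 28, 'gamma': 60}
{'alpha': 12, 'beta': 28, 'new': 179}
{'alpha': 12, 'beta': 28, 'gamma': 60}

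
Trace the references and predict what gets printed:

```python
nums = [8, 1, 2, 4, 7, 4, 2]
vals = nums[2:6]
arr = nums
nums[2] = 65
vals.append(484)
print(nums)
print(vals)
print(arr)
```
[8, 1, 65, 4, 7, 4, 2]
[2, 4, 7, 4, 484]
[8, 1, 65, 4, 7, 4, 2]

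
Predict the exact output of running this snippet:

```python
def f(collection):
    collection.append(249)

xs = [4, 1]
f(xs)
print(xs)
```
[4, 1, 249]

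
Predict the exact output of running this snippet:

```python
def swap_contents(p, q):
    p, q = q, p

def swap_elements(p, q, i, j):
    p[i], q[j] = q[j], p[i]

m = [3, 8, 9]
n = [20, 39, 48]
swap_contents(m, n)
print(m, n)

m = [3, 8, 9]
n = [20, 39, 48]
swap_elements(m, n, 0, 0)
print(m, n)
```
[3, 8, 9] [20, 39, 48]
[20, 8, 9] [3, 39, 48]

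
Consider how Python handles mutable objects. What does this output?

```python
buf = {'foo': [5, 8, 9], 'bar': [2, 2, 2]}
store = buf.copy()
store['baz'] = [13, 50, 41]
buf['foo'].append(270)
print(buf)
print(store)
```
{'foo': [5, 8, 9, 270], 'bar': [2, 2, 2]}
{'foo': [5, 8, 9, 270], 'bar': [2, 2, 2], 'baz': [13, 50, 41]}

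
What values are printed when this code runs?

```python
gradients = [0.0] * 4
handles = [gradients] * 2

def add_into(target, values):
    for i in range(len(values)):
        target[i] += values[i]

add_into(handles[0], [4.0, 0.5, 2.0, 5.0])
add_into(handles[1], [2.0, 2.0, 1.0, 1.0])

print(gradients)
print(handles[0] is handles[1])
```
[6.0, 2.5, 3.0, 6.0]
True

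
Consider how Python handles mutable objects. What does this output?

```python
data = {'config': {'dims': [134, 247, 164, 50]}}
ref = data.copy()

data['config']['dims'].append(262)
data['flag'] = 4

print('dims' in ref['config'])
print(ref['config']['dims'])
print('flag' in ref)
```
True
[134, 247, 164, 50, 262]
False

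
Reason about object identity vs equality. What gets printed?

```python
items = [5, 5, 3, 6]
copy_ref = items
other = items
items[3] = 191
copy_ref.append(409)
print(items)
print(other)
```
[5, 5, 3, 191, 409]
[5, 5, 3, 191, 409]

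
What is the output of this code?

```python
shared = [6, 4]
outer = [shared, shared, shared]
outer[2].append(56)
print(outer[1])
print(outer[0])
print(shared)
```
[6, 4, 56]
[6, 4, 56]
[6, 4, 56]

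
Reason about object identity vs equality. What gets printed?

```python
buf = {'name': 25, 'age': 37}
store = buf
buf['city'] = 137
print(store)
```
{'name': 25, 'age': 37, 'city': 137}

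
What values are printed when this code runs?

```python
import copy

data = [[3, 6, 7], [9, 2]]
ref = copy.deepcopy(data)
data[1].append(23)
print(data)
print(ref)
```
[[3, 6, 7], [9, 2, 23]]
[[3, 6, 7], [9, 2]]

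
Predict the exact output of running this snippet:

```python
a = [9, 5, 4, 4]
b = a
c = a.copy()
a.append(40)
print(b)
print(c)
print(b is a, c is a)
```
[9, 5, 4, 4, 40]
[9, 5, 4, 4]
True False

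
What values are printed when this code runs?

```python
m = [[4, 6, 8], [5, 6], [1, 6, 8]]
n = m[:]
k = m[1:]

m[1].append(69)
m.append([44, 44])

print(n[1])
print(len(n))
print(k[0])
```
[5, 6, 69]
3
[5, 6, 69]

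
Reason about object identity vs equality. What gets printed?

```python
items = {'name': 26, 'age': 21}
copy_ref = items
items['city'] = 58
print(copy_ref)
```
{'name': 26, 'age': 21, 'city': 58}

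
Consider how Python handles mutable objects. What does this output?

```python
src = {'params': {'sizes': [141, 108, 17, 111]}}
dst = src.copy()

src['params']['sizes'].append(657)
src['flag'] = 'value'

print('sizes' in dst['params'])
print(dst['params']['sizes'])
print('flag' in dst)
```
True
[141, 108, 17, 111, 657]
False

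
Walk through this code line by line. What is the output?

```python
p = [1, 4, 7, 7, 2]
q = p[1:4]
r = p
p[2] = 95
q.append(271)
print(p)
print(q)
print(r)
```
[1, 4, 95, 7, 2]
[4, 7, 7, 271]
[1, 4, 95, 7, 2]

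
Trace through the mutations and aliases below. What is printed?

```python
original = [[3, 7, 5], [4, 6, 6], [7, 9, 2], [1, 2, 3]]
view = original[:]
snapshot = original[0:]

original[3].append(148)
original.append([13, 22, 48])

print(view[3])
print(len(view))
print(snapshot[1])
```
[1, 2, 3, 148]
4
[4, 6, 6]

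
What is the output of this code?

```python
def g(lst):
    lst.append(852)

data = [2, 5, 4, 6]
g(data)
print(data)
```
[2, 5, 4, 6, 852]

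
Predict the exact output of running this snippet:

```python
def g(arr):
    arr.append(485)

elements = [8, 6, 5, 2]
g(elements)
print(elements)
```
[8, 6, 5, 2, 485]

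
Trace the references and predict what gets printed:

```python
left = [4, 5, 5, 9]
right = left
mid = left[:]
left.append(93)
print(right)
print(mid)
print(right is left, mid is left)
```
[4, 5, 5, 9, 93]
[4, 5, 5, 9]
True False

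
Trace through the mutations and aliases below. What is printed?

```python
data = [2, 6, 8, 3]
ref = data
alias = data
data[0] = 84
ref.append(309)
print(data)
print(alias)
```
[84, 6, 8, 3, 309]
[84, 6, 8, 3, 309]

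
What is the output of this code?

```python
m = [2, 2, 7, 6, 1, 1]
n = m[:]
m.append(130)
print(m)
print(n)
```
[2, 2, 7, 6, 1, 1, 130]
[2, 2, 7, 6, 1, 1]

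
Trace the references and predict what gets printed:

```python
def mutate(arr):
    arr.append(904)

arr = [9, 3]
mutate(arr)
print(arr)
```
[9, 3, 904]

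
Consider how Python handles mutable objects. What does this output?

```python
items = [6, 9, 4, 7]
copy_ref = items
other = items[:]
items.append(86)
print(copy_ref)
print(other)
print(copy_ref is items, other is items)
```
[6, 9, 4, 7, 86]
[6, 9, 4, 7]
True False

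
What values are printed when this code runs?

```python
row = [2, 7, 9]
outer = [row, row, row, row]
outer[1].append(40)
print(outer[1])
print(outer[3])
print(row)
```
[2, 7, 9, 40]
[2, 7, 9, 40]
[2, 7, 9, 40]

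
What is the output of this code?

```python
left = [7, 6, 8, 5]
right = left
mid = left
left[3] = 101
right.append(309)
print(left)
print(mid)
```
[7, 6, 8, 101, 309]
[7, 6, 8, 101, 309]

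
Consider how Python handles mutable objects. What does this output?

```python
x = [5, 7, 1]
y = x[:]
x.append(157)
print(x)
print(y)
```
[5, 7, 1, 157]
[5, 7, 1]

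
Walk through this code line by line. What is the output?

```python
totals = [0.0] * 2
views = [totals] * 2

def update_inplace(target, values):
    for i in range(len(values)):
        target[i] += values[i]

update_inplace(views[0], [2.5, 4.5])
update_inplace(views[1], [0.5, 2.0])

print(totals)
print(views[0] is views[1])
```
[3.0, 6.5]
True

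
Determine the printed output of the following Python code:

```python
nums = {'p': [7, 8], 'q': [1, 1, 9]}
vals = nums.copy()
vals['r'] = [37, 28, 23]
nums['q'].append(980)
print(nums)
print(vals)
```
{'p': [7, 8], 'q': [1, 1, 9, 980]}
{'p': [7, 8], 'q': [1, 1, 9, 980], 'r': [37, 28, 23]}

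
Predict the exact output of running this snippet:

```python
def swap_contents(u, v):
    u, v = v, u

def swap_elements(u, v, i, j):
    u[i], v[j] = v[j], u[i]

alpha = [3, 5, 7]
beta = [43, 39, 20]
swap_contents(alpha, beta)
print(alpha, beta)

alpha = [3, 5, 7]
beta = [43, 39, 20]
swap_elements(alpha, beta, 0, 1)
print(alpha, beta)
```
[3, 5, 7] [43, 39, 20]
[39, 5, 7] [43, 3, 20]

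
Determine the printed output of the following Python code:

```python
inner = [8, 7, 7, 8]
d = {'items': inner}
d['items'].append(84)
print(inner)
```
[8, 7, 7, 8, 84]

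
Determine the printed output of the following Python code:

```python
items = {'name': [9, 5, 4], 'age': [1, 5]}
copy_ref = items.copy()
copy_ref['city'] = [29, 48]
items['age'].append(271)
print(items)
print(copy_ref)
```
{'name': [9, 5, 4], 'age': [1, 5, 271]}
{'name': [9, 5, 4], 'age': [1, 5, 271], 'city': [29, 48]}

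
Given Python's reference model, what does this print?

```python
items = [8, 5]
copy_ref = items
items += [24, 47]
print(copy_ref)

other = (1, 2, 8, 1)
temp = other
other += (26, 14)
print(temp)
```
[8, 5, 24, 47]
(1, 2, 8, 1)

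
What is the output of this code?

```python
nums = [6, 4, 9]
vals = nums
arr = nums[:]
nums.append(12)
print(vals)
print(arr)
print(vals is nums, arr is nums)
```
[6, 4, 9, 12]
[6, 4, 9]
True False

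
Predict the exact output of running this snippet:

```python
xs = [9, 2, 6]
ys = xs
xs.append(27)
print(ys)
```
[9, 2, 6, 27]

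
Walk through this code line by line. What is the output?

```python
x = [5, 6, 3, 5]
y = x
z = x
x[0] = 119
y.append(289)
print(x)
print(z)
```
[119, 6, 3, 5, 289]
[119, 6, 3, 5, 289]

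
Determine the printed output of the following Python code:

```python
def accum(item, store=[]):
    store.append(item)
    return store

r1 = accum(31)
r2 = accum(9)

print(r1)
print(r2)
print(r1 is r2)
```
[31, 9]
[31, 9]
True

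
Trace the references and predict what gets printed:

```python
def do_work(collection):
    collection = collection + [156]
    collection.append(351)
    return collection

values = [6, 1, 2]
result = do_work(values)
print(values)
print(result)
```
[6, 1, 2]
[6, 1, 2, 156, 351]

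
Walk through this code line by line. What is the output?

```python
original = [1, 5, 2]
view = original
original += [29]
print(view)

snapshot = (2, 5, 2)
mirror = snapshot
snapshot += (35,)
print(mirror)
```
[1, 5, 2, 29]
(2, 5, 2)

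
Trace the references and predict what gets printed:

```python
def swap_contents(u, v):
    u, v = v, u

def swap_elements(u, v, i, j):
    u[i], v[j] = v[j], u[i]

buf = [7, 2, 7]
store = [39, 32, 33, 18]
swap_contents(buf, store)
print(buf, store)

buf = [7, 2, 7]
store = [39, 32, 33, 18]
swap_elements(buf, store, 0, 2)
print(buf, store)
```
[7, 2, 7] [39, 32, 33, 18]
[33, 2, 7] [39, 32, 7, 18]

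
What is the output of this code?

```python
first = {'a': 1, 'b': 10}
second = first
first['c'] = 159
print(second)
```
{'a': 1, 'b': 10, 'c': 159}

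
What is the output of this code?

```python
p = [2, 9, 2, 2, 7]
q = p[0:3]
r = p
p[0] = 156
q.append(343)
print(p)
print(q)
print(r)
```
[156, 9, 2, 2, 7]
[2, 9, 2, 343]
[156, 9, 2, 2, 7]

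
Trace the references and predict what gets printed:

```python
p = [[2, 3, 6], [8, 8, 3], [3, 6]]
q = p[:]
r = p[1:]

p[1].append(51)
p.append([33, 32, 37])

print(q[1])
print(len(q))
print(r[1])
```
[8, 8, 3, 51]
3
[3, 6]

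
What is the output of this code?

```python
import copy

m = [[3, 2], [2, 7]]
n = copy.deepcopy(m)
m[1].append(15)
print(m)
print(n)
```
[[3, 2], [2, 7, 15]]
[[3, 2], [2, 7]]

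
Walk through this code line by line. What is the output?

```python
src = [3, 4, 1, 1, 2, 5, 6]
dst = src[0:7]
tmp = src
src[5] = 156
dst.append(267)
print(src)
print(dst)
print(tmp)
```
[3, 4, 1, 1, 2, 156, 6]
[3, 4, 1, 1, 2, 5, 6, 267]
[3, 4, 1, 1, 2, 156, 6]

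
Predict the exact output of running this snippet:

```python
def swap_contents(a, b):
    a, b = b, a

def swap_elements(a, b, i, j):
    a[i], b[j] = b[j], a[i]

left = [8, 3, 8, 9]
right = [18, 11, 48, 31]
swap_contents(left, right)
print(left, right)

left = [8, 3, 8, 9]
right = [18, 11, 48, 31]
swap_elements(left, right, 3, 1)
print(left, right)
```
[8, 3, 8, 9] [18, 11, 48, 31]
[8, 3, 8, 11] [18, 9, 48, 31]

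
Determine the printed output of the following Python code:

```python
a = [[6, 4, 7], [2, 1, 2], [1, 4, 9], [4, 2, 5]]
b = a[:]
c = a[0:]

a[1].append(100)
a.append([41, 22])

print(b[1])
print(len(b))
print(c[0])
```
[2, 1, 2, 100]
4
[6, 4, 7]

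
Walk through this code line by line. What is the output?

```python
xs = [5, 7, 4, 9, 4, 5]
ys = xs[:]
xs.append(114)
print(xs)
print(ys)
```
[5, 7, 4, 9, 4, 5, 114]
[5, 7, 4, 9, 4, 5]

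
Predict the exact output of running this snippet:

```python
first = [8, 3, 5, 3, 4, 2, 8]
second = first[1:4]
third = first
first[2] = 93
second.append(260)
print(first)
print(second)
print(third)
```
[8, 3, 93, 3, 4, 2, 8]
[3, 5, 3, 260]
[8, 3, 93, 3, 4, 2, 8]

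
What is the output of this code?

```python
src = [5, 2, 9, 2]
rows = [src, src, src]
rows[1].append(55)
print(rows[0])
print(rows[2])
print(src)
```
[5, 2, 9, 2, 55]
[5, 2, 9, 2, 55]
[5, 2, 9, 2, 55]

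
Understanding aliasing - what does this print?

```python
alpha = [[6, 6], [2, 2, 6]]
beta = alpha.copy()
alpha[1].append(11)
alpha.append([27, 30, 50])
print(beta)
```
[[6, 6], [2, 2, 6, 11]]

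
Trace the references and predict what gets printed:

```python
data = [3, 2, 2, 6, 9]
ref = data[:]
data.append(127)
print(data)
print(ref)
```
[3, 2, 2, 6, 9, 127]
[3, 2, 2, 6, 9]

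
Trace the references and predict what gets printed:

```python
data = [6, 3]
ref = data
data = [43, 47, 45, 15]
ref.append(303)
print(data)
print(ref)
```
[43, 47, 45, 15]
[6, 3, 303]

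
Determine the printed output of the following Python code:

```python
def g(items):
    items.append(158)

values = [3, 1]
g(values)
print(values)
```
[3, 1, 158]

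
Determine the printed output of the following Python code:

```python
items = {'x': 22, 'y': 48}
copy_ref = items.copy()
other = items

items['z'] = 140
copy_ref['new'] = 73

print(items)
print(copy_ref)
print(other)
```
{'x': 22, 'y': 48, 'z': 140}
{'x': 22, 'y': 48, 'new': 73}
{'x': 22, 'y': 48, 'z': 140}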